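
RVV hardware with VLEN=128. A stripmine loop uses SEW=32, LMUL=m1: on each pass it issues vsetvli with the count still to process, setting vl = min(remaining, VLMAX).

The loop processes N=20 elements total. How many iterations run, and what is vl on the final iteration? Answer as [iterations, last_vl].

VLMAX = VLEN×LMUL/SEW = 128×1/32 = 4
iterations = ceil(20/4) = 5; final-pass vl = 4

[iterations, last_vl] = [5, 4]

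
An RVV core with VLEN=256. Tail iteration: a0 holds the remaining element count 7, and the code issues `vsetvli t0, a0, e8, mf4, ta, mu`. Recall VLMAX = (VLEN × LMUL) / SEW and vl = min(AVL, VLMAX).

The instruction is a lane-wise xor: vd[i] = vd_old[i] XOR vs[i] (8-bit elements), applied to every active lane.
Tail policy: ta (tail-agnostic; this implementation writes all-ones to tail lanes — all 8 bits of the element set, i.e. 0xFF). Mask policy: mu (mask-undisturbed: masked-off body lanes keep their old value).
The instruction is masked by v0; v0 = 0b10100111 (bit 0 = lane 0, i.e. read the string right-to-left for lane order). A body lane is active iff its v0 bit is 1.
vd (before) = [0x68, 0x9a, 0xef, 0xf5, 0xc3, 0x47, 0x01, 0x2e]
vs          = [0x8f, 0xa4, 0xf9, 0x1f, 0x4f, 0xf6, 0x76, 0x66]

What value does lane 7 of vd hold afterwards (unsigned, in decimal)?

vd[7] = 255

VLMAX = (256 × 1/4) / 8 = 8 lanes
AVL=7 ≤ VLMAX=8, so vl = 7
vd[0] xor(0x68,0x8f) -> 0xe7
vd[1] xor(0x9a,0xa4) -> 0x3e
vd[2] xor(0xef,0xf9) -> 0x16
vd[3] mask-off/keep -> 0xf5
vd[4] mask-off/keep -> 0xc3
vd[5] xor(0x47,0xf6) -> 0xb1
vd[6] mask-off/keep -> 0x01
vd[7] tail/ones -> 0xff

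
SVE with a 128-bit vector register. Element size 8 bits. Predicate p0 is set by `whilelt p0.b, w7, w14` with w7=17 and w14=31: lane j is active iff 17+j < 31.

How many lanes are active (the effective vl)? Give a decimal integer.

vl = 14

register lanes = 128/8 = 16
whilelt: lane j active iff 17+j < 31 → j < 14 → 14 active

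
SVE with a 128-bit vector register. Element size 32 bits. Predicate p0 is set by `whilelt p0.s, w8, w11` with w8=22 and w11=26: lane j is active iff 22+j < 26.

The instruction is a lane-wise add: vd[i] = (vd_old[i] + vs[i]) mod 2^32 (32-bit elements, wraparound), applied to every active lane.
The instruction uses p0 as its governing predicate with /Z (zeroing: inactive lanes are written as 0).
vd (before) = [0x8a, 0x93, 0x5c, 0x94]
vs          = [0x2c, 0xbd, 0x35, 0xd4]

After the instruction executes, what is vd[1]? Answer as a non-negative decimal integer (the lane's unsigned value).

lane count: 128 div 32 = 4
p0[j] = (22+j < 26); true for j=0..3 → 4 lanes set
vd[0] add(0x8a,0x2c) -> 0xb6
vd[1] add(0x93,0xbd) -> 0x150
vd[2] add(0x5c,0x35) -> 0x91
vd[3] add(0x94,0xd4) -> 0x168

vd[1] = 336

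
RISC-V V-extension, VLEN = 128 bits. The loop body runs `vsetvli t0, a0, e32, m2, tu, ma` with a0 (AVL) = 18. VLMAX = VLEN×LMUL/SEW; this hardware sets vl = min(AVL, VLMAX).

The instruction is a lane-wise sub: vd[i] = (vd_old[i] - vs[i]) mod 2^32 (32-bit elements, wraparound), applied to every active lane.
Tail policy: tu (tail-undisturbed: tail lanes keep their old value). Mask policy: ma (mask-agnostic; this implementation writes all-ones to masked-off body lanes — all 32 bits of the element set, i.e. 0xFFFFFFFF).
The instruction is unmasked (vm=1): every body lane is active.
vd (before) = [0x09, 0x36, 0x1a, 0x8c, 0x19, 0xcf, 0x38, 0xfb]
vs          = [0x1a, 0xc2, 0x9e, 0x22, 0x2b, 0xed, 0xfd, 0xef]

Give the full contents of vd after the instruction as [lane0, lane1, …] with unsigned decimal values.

lanes per group: 128·2/32 = 8
vl ← min(18, 8) = 8
vd[0] sub(0x09,0x1a) -> 0xffffffef
vd[1] sub(0x36,0xc2) -> 0xffffff74
vd[2] sub(0x1a,0x9e) -> 0xffffff7c
vd[3] sub(0x8c,0x22) -> 0x6a
vd[4] sub(0x19,0x2b) -> 0xffffffee
vd[5] sub(0xcf,0xed) -> 0xffffffe2
vd[6] sub(0x38,0xfd) -> 0xffffff3b
vd[7] sub(0xfb,0xef) -> 0x0c

vd = [4294967279, 4294967156, 4294967164, 106, 4294967278, 4294967266, 4294967099, 12]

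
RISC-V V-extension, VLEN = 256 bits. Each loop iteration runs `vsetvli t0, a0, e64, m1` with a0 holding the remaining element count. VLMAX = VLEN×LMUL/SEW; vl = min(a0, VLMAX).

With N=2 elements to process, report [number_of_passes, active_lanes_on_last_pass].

[iterations, last_vl] = [1, 2]

lanes per group: 256·1/64 = 4
2 elements at 4/iter → 1 passes, remainder 2 on the last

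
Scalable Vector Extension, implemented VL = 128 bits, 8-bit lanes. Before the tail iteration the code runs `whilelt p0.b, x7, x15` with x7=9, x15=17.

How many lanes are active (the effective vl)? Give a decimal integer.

128-bit reg / 8-bit elem → 16 lanes
active while 9+j < 17, i.e. j ∈ [0,8) capped at 16 ⇒ 8

vl = 8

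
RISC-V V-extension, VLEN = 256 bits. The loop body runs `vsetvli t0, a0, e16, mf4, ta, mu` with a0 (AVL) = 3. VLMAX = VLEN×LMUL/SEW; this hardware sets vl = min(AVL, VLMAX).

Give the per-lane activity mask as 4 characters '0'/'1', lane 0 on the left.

predicate = 1110

VLMAX = (256 × 1/4) / 16 = 4 lanes
AVL=3 ≤ VLMAX=4, so vl = 3
bits (lane 0 leftmost): 1110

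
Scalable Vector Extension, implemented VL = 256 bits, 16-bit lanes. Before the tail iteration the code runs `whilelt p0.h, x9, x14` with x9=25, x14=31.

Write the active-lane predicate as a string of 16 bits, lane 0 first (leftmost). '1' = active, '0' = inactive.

predicate = 1111110000000000

256-bit reg / 16-bit elem → 16 lanes
p0[j] = (25+j < 31); true for j=0..5 → 6 lanes set
bits (lane 0 leftmost): 1111110000000000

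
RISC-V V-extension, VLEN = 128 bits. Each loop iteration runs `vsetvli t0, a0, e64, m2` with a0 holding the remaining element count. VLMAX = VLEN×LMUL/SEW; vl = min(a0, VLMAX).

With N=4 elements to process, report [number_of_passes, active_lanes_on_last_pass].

[iterations, last_vl] = [1, 4]

VLMAX = VLEN×LMUL/SEW = 128×2/64 = 4
4 elements at 4/iter → 1 passes, remainder 4 on the last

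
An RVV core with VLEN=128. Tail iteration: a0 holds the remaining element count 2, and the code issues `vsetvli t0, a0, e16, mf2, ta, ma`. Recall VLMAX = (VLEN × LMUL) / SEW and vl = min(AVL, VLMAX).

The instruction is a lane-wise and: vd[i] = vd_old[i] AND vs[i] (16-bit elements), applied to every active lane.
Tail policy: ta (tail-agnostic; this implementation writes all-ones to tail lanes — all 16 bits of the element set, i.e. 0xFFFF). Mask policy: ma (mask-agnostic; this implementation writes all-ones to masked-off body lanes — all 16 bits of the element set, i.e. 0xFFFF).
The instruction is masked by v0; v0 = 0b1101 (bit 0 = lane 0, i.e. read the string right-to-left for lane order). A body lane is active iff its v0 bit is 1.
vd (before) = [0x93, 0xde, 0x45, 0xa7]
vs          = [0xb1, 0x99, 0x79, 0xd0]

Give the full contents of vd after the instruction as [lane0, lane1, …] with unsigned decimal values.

vd = [145, 65535, 65535, 65535]

VLMAX = VLEN×LMUL/SEW = 128×1/2/16 = 4
AVL=2 ≤ VLMAX=4, so vl = 2
[0] and(0x93,0xb1) = 0x91
[1] mask-off/ones = 0xffff
[2] tail/ones = 0xffff
[3] tail/ones = 0xffff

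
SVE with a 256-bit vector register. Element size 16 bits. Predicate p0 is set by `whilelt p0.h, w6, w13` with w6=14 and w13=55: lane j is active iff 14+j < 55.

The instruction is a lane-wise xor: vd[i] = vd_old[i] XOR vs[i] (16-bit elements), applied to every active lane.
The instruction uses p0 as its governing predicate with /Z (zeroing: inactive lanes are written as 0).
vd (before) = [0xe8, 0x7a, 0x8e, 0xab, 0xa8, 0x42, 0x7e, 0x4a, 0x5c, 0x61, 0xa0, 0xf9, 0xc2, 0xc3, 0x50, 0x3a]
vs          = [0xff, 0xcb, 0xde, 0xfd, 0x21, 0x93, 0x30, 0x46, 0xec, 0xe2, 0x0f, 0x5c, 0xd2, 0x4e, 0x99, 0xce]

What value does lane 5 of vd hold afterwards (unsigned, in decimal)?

vd[5] = 209

256-bit reg / 16-bit elem → 16 lanes
p0[j] = (14+j < 55); true for j=0..15 → 16 lanes set
lane  0: xor(0xe8,0xff) ⇒ 0x17
lane  1: xor(0x7a,0xcb) ⇒ 0xb1
lane  2: xor(0x8e,0xde) ⇒ 0x50
lane  3: xor(0xab,0xfd) ⇒ 0x56
lane  4: xor(0xa8,0x21) ⇒ 0x89
lane  5: xor(0x42,0x93) ⇒ 0xd1
lane  6: xor(0x7e,0x30) ⇒ 0x4e
lane  7: xor(0x4a,0x46) ⇒ 0x0c
lane  8: xor(0x5c,0xec) ⇒ 0xb0
lane  9: xor(0x61,0xe2) ⇒ 0x83
lane 10: xor(0xa0,0x0f) ⇒ 0xaf
lane 11: xor(0xf9,0x5c) ⇒ 0xa5
lane 12: xor(0xc2,0xd2) ⇒ 0x10
lane 13: xor(0xc3,0x4e) ⇒ 0x8d
lane 14: xor(0x50,0x99) ⇒ 0xc9
lane 15: xor(0x3a,0xce) ⇒ 0xf4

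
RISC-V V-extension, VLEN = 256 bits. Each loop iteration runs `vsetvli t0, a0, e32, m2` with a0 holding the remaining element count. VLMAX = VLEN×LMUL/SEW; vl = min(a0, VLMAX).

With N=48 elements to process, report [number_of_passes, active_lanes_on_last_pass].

[iterations, last_vl] = [3, 16]

VLMAX = (256 × 2) / 32 = 16 lanes
48 elements at 16/iter → 3 passes, remainder 16 on the last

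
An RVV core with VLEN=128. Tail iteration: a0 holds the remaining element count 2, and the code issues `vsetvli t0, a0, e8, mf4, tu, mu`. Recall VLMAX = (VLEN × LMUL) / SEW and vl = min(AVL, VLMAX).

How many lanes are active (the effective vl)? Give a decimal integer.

lanes per group: 128·1/4/8 = 4
vl = min(AVL, VLMAX) = min(2, 4) = 2

vl = 2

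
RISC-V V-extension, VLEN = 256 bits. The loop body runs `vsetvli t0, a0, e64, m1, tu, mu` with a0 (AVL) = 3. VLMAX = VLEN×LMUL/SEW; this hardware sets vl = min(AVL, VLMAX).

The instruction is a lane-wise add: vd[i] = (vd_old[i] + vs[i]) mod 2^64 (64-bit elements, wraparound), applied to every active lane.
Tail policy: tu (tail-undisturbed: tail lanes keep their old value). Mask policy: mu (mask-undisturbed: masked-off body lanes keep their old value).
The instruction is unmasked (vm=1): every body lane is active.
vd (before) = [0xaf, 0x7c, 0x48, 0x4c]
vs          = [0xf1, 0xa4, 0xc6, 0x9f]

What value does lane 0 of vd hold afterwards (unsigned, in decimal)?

vd[0] = 416

VLMAX = (256 × 1) / 64 = 4 lanes
vl = min(AVL, VLMAX) = min(3, 4) = 3
  i=0: add(0xaf,0xf1) → 416
  i=1: add(0x7c,0xa4) → 288
  i=2: add(0x48,0xc6) → 270
  i=3: tail/keep → 76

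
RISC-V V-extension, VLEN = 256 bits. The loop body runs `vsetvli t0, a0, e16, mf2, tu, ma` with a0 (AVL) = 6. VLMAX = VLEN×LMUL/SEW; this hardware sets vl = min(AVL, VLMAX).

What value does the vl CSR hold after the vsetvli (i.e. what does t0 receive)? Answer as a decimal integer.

VLMAX = (256 × 1/2) / 16 = 8 lanes
vl = min(AVL, VLMAX) = min(6, 8) = 6

vl = 6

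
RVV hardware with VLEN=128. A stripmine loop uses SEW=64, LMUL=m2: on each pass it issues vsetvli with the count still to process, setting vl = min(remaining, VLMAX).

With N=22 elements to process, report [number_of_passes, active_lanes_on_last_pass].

[iterations, last_vl] = [6, 2]

lanes per group: 128·2/64 = 4
22 elements at 4/iter → 6 passes, remainder 2 on the last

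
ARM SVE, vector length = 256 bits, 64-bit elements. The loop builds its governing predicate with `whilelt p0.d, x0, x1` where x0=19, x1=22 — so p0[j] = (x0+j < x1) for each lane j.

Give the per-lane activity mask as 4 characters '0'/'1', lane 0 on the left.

lane count: 256 div 64 = 4
active while 19+j < 22, i.e. j ∈ [0,3) capped at 4 ⇒ 3
bits (lane 0 leftmost): 1110

predicate = 1110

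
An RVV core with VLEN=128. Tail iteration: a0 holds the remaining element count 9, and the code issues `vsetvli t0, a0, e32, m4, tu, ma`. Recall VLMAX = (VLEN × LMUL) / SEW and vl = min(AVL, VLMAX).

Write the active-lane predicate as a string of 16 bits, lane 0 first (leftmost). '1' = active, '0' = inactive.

VLMAX = (128 × 4) / 32 = 16 lanes
vl = min(AVL, VLMAX) = min(9, 16) = 9
bits (lane 0 leftmost): 1111111110000000

predicate = 1111111110000000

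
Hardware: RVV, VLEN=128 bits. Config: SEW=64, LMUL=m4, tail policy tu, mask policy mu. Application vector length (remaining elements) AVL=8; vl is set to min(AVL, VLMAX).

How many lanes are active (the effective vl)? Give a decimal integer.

VLMAX = (128 × 4) / 64 = 8 lanes
vl ← min(8, 8) = 8

vl = 8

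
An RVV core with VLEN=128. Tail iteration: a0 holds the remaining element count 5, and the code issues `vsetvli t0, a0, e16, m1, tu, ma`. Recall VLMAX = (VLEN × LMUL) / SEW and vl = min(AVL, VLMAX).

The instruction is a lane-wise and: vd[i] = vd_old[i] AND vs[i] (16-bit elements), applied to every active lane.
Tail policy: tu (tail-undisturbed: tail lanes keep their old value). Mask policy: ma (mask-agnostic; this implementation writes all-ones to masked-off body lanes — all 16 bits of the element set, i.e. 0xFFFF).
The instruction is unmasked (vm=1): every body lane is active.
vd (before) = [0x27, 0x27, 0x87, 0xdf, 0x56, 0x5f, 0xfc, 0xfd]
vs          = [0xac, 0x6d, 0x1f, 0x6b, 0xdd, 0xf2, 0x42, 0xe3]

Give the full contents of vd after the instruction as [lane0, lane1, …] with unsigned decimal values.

vd = [36, 37, 7, 75, 84, 95, 252, 253]

VLMAX = (128 × 1) / 16 = 8 lanes
vl = min(AVL, VLMAX) = min(5, 8) = 5
[0] and(0x27,0xac) = 0x24
[1] and(0x27,0x6d) = 0x25
[2] and(0x87,0x1f) = 0x07
[3] and(0xdf,0x6b) = 0x4b
[4] and(0x56,0xdd) = 0x54
[5] tail/keep = 0x5f
[6] tail/keep = 0xfc
[7] tail/keep = 0xfd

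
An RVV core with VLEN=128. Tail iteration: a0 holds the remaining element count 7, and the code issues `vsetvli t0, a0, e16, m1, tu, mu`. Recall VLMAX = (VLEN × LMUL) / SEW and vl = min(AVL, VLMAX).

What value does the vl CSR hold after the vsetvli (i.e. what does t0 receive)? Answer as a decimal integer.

vl = 7

VLMAX = (128 × 1) / 16 = 8 lanes
vl = min(AVL, VLMAX) = min(7, 8) = 7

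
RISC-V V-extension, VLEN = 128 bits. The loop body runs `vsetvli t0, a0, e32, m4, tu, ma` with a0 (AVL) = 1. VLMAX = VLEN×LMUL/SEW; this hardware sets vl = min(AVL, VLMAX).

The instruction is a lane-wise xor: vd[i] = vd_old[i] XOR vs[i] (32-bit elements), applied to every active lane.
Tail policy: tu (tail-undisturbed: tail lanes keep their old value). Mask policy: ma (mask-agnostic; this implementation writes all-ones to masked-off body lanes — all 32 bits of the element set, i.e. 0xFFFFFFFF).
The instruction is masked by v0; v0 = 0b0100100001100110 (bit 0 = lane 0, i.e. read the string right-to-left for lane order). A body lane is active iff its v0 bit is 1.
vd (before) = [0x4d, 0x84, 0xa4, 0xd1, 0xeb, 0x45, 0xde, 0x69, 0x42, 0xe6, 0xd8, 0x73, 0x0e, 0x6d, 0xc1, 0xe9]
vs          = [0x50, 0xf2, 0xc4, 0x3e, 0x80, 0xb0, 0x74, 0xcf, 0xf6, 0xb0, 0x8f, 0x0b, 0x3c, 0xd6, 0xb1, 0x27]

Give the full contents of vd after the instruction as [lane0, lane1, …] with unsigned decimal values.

VLMAX = VLEN×LMUL/SEW = 128×4/32 = 16
AVL=1 ≤ VLMAX=16, so vl = 1
[0] mask-off/ones = 0xffffffff
[1] tail/keep = 0x84
[2] tail/keep = 0xa4
[3] tail/keep = 0xd1
[4] tail/keep = 0xeb
[5] tail/keep = 0x45
[6] tail/keep = 0xde
[7] tail/keep = 0x69
[8] tail/keep = 0x42
[9] tail/keep = 0xe6
[10] tail/keep = 0xd8
[11] tail/keep = 0x73
[12] tail/keep = 0x0e
[13] tail/keep = 0x6d
[14] tail/keep = 0xc1
[15] tail/keep = 0xe9

vd = [4294967295, 132, 164, 209, 235, 69, 222, 105, 66, 230, 216, 115, 14, 109, 193, 233]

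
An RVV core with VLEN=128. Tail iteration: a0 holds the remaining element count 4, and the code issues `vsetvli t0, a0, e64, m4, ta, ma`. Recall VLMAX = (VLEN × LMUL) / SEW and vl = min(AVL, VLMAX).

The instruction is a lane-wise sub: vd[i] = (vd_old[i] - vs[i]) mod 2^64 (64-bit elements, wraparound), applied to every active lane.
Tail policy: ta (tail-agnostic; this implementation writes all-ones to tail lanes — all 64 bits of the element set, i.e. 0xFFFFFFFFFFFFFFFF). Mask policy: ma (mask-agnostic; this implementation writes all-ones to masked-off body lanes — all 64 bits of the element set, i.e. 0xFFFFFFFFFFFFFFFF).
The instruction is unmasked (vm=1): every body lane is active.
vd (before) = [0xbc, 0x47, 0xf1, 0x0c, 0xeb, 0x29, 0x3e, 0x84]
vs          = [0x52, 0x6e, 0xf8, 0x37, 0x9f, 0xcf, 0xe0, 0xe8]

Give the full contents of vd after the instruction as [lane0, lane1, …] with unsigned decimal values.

VLMAX = VLEN×LMUL/SEW = 128×4/64 = 8
vl ← min(4, 8) = 4
lane  0: sub(0xbc,0x52) ⇒ 0x6a
lane  1: sub(0x47,0x6e) ⇒ 0xffffffffffffffd9
lane  2: sub(0xf1,0xf8) ⇒ 0xfffffffffffffff9
lane  3: sub(0x0c,0x37) ⇒ 0xffffffffffffffd5
lane  4: tail/ones ⇒ 0xffffffffffffffff
lane  5: tail/ones ⇒ 0xffffffffffffffff
lane  6: tail/ones ⇒ 0xffffffffffffffff
lane  7: tail/ones ⇒ 0xffffffffffffffff

vd = [106, 18446744073709551577, 18446744073709551609, 18446744073709551573, 18446744073709551615, 18446744073709551615, 18446744073709551615, 18446744073709551615]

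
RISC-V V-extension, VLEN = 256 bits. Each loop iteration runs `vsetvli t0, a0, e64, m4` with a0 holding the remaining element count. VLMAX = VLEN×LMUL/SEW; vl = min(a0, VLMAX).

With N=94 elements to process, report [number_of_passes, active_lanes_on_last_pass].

[iterations, last_vl] = [6, 14]

lanes per group: 256·4/64 = 16
94 elements at 16/iter → 6 passes, remainder 14 on the last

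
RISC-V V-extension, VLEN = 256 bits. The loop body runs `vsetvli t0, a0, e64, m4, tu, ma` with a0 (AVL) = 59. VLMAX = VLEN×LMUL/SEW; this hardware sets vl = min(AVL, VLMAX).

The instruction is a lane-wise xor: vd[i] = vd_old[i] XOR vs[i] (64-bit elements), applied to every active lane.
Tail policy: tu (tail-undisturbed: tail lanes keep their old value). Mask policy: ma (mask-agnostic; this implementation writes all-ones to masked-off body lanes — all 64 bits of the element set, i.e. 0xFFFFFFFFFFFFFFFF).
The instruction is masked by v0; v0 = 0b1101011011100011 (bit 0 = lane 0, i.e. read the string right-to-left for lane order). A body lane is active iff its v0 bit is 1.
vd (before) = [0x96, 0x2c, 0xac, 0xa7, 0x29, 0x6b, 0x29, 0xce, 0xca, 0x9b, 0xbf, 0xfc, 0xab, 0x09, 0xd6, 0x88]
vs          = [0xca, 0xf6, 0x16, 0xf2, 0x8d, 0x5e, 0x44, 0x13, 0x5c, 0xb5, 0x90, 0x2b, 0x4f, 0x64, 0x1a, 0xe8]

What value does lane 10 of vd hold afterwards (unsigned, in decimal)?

vd[10] = 47

VLMAX = VLEN×LMUL/SEW = 256×4/64 = 16
vl ← min(59, 16) = 16
  i=0: xor(0x96,0xca) → 92
  i=1: xor(0x2c,0xf6) → 218
  i=2: mask-off/ones → 18446744073709551615
  i=3: mask-off/ones → 18446744073709551615
  i=4: mask-off/ones → 18446744073709551615
  i=5: xor(0x6b,0x5e) → 53
  i=6: xor(0x29,0x44) → 109
  i=7: xor(0xce,0x13) → 221
  i=8: mask-off/ones → 18446744073709551615
  i=9: xor(0x9b,0xb5) → 46
  i=10: xor(0xbf,0x90) → 47
  i=11: mask-off/ones → 18446744073709551615
  i=12: xor(0xab,0x4f) → 228
  i=13: mask-off/ones → 18446744073709551615
  i=14: xor(0xd6,0x1a) → 204
  i=15: xor(0x88,0xe8) → 96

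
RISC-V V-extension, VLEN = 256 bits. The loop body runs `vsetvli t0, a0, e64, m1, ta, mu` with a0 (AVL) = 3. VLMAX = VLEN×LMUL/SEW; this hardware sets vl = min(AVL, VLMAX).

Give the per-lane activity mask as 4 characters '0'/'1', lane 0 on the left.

predicate = 1110

VLMAX = (256 × 1) / 64 = 4 lanes
vl = min(AVL, VLMAX) = min(3, 4) = 3
bits (lane 0 leftmost): 1110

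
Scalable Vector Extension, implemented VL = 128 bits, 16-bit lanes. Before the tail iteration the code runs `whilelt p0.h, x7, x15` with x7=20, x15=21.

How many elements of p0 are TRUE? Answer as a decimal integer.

vl = 1

register lanes = 128/16 = 8
p0[j] = (20+j < 21); true for j=0..0 → 1 lanes set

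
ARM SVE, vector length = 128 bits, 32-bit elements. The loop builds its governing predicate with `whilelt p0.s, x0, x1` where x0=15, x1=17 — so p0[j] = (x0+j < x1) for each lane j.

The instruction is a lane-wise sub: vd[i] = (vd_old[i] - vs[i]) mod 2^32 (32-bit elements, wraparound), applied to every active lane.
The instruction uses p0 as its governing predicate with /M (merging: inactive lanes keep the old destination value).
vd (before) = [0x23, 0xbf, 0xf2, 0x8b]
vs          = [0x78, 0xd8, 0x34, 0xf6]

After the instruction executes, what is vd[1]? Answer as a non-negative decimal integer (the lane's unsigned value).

register lanes = 128/32 = 4
p0[j] = (15+j < 17); true for j=0..1 → 2 lanes set
  i=0: sub(0x23,0x78) → 4294967211
  i=1: sub(0xbf,0xd8) → 4294967271
  i=2: tail/keep → 242
  i=3: tail/keep → 139

vd[1] = 4294967271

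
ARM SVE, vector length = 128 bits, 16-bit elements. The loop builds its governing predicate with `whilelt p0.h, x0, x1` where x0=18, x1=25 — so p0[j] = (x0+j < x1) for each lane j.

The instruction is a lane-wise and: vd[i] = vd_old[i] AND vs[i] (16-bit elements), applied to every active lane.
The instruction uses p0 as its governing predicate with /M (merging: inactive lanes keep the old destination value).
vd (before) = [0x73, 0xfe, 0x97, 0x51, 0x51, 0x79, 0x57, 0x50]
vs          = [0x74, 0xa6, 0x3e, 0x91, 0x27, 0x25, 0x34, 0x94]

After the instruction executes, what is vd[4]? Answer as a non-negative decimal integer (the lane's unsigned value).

register lanes = 128/16 = 8
p0[j] = (18+j < 25); true for j=0..6 → 7 lanes set
vd[0] and(0x73,0x74) -> 0x70
vd[1] and(0xfe,0xa6) -> 0xa6
vd[2] and(0x97,0x3e) -> 0x16
vd[3] and(0x51,0x91) -> 0x11
vd[4] and(0x51,0x27) -> 0x01
vd[5] and(0x79,0x25) -> 0x21
vd[6] and(0x57,0x34) -> 0x14
vd[7] tail/keep -> 0x50

vd[4] = 1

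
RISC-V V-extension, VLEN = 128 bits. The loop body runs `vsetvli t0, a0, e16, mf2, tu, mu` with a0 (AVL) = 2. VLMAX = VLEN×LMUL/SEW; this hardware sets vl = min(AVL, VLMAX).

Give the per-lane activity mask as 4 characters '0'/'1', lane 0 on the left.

predicate = 1100

VLMAX = VLEN×LMUL/SEW = 128×1/2/16 = 4
AVL=2 ≤ VLMAX=4, so vl = 2
bits (lane 0 leftmost): 1100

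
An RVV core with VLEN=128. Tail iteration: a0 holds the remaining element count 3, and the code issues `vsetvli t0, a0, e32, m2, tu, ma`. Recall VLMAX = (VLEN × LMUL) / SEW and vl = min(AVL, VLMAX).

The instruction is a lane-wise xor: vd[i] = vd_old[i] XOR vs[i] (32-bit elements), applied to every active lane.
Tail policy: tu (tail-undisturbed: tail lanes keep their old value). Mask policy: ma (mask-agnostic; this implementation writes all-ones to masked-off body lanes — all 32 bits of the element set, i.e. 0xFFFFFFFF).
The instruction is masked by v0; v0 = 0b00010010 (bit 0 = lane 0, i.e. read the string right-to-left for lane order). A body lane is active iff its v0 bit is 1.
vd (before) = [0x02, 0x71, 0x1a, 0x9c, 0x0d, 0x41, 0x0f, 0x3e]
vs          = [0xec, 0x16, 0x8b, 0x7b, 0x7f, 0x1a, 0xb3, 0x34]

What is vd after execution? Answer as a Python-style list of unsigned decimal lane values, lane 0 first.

vd = [4294967295, 103, 4294967295, 156, 13, 65, 15, 62]

lanes per group: 128·2/32 = 8
vl ← min(3, 8) = 3
  i=0: mask-off/ones → 4294967295
  i=1: xor(0x71,0x16) → 103
  i=2: mask-off/ones → 4294967295
  i=3: tail/keep → 156
  i=4: tail/keep → 13
  i=5: tail/keep → 65
  i=6: tail/keep → 15
  i=7: tail/keep → 62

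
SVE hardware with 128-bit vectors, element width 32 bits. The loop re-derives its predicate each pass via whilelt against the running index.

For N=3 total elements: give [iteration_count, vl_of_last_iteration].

lane count: 128 div 32 = 4
3 elements at 4/iter → 1 passes, remainder 3 on the last

[iterations, last_vl] = [1, 3]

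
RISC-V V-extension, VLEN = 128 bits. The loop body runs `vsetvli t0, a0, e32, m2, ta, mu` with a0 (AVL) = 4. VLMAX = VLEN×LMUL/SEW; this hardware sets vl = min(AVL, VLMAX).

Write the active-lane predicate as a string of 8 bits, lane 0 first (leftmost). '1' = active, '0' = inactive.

lanes per group: 128·2/32 = 8
vl ← min(4, 8) = 4
bits (lane 0 leftmost): 11110000

predicate = 11110000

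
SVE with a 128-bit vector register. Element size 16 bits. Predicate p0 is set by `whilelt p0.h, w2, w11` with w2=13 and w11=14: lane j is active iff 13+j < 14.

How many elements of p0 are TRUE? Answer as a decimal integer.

lane count: 128 div 16 = 8
p0[j] = (13+j < 14); true for j=0..0 → 1 lanes set

vl = 1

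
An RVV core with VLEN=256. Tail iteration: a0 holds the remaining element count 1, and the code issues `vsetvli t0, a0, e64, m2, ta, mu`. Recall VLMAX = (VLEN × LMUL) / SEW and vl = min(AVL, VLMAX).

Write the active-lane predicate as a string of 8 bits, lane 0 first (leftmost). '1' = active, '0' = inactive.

VLMAX = VLEN×LMUL/SEW = 256×2/64 = 8
AVL=1 ≤ VLMAX=8, so vl = 1
bits (lane 0 leftmost): 10000000

predicate = 10000000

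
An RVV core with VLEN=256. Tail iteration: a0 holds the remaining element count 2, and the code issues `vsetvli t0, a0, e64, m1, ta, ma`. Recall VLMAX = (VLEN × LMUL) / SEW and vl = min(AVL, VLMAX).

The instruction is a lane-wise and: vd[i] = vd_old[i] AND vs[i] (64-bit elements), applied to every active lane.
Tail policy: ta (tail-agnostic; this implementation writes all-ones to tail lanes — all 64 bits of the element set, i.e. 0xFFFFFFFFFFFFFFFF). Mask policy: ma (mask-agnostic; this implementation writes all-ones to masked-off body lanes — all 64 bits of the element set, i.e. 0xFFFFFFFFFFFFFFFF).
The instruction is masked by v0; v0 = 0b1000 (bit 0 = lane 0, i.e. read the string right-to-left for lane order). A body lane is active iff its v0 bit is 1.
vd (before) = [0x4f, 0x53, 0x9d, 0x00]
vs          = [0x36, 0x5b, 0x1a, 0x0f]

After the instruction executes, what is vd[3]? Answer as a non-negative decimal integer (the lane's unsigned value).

VLMAX = (256 × 1) / 64 = 4 lanes
vl ← min(2, 4) = 2
lane  0: mask-off/ones ⇒ 0xffffffffffffffff
lane  1: mask-off/ones ⇒ 0xffffffffffffffff
lane  2: tail/ones ⇒ 0xffffffffffffffff
lane  3: tail/ones ⇒ 0xffffffffffffffff

vd[3] = 18446744073709551615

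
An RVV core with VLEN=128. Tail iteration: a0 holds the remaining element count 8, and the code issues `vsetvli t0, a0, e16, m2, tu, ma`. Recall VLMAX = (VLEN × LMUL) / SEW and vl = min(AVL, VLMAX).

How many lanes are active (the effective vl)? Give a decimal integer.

VLMAX = VLEN×LMUL/SEW = 128×2/16 = 16
AVL=8 ≤ VLMAX=16, so vl = 8

vl = 8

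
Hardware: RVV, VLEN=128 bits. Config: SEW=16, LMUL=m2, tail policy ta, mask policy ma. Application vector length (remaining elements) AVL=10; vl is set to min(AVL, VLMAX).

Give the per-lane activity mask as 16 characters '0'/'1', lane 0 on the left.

predicate = 1111111111000000

lanes per group: 128·2/16 = 16
vl ← min(10, 16) = 10
bits (lane 0 leftmost): 1111111111000000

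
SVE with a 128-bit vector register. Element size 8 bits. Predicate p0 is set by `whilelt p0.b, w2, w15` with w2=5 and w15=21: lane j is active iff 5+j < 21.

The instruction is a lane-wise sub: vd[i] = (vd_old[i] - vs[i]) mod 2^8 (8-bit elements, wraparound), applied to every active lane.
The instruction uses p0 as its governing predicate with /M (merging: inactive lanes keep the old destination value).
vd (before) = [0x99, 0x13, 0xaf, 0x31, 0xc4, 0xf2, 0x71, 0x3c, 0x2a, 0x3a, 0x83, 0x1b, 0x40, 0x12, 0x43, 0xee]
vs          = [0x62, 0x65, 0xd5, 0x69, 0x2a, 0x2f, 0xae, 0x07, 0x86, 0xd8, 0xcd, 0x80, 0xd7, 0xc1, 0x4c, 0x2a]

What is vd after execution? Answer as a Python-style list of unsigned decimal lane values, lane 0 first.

vd = [55, 174, 218, 200, 154, 195, 195, 53, 164, 98, 182, 155, 105, 81, 247, 196]

128-bit reg / 8-bit elem → 16 lanes
p0[j] = (5+j < 21); true for j=0..15 → 16 lanes set
lane  0: sub(0x99,0x62) ⇒ 0x37
lane  1: sub(0x13,0x65) ⇒ 0xae
lane  2: sub(0xaf,0xd5) ⇒ 0xda
lane  3: sub(0x31,0x69) ⇒ 0xc8
lane  4: sub(0xc4,0x2a) ⇒ 0x9a
lane  5: sub(0xf2,0x2f) ⇒ 0xc3
lane  6: sub(0x71,0xae) ⇒ 0xc3
lane  7: sub(0x3c,0x07) ⇒ 0x35
lane  8: sub(0x2a,0x86) ⇒ 0xa4
lane  9: sub(0x3a,0xd8) ⇒ 0x62
lane 10: sub(0x83,0xcd) ⇒ 0xb6
lane 11: sub(0x1b,0x80) ⇒ 0x9b
lane 12: sub(0x40,0xd7) ⇒ 0x69
lane 13: sub(0x12,0xc1) ⇒ 0x51
lane 14: sub(0x43,0x4c) ⇒ 0xf7
lane 15: sub(0xee,0x2a) ⇒ 0xc4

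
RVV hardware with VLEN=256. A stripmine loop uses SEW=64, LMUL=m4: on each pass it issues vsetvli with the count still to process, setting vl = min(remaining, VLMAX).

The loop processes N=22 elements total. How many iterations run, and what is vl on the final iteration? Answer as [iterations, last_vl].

lanes per group: 256·4/64 = 16
N=22: ⌈22/16⌉ = 2 iters; last vl = 22 − 1×16 = 6

[iterations, last_vl] = [2, 6]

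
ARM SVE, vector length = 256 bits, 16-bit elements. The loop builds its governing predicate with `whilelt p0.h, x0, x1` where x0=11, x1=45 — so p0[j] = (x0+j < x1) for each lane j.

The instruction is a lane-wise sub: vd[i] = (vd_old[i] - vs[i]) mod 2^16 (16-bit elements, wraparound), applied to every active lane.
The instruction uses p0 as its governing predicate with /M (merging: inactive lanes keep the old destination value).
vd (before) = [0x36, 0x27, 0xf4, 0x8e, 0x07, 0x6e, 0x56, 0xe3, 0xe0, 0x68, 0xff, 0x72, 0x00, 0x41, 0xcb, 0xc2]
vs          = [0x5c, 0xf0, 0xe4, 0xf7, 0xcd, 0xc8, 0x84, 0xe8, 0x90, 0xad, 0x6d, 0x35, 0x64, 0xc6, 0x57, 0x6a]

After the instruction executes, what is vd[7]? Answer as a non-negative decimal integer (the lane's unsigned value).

256-bit reg / 16-bit elem → 16 lanes
active while 11+j < 45, i.e. j ∈ [0,34) capped at 16 ⇒ 16
  i=0: sub(0x36,0x5c) → 65498
  i=1: sub(0x27,0xf0) → 65335
  i=2: sub(0xf4,0xe4) → 16
  i=3: sub(0x8e,0xf7) → 65431
  i=4: sub(0x07,0xcd) → 65338
  i=5: sub(0x6e,0xc8) → 65446
  i=6: sub(0x56,0x84) → 65490
  i=7: sub(0xe3,0xe8) → 65531
  i=8: sub(0xe0,0x90) → 80
  i=9: sub(0x68,0xad) → 65467
  i=10: sub(0xff,0x6d) → 146
  i=11: sub(0x72,0x35) → 61
  i=12: sub(0x00,0x64) → 65436
  i=13: sub(0x41,0xc6) → 65403
  i=14: sub(0xcb,0x57) → 116
  i=15: sub(0xc2,0x6a) → 88

vd[7] = 65531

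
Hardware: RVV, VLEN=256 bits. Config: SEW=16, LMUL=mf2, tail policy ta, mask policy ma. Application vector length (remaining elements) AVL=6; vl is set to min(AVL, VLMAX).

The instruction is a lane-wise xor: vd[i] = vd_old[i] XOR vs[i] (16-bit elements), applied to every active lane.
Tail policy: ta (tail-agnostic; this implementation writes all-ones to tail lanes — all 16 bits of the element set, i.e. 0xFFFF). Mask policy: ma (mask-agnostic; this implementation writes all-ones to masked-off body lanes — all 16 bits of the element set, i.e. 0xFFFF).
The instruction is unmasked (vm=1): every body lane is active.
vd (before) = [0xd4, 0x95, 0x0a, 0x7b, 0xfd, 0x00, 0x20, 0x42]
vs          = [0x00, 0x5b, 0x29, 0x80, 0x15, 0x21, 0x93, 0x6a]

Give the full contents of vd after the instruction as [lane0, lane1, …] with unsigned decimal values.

vd = [212, 206, 35, 251, 232, 33, 65535, 65535]

lanes per group: 256·1/2/16 = 8
AVL=6 ≤ VLMAX=8, so vl = 6
[0] xor(0xd4,0x00) = 0xd4
[1] xor(0x95,0x5b) = 0xce
[2] xor(0x0a,0x29) = 0x23
[3] xor(0x7b,0x80) = 0xfb
[4] xor(0xfd,0x15) = 0xe8
[5] xor(0x00,0x21) = 0x21
[6] tail/ones = 0xffff
[7] tail/ones = 0xffff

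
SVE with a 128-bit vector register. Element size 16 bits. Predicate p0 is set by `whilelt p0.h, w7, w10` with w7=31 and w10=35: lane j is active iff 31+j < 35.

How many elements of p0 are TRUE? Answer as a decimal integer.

vl = 4

lane count: 128 div 16 = 8
p0[j] = (31+j < 35); true for j=0..3 → 4 lanes set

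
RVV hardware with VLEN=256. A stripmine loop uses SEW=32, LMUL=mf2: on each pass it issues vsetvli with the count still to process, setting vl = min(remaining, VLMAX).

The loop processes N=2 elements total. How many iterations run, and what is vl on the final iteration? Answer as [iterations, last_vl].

[iterations, last_vl] = [1, 2]

VLMAX = (256 × 1/2) / 32 = 4 lanes
N=2: ⌈2/4⌉ = 1 iters; last vl = 2 − 0×4 = 2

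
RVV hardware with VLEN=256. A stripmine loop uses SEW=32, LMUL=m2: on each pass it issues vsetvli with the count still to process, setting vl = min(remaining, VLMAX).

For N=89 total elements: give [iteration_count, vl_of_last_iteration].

VLMAX = VLEN×LMUL/SEW = 256×2/32 = 16
N=89: ⌈89/16⌉ = 6 iters; last vl = 89 − 5×16 = 9

[iterations, last_vl] = [6, 9]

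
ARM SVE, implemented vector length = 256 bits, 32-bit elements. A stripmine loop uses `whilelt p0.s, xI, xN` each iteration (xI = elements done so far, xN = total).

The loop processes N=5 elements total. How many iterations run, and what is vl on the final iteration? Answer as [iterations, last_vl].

[iterations, last_vl] = [1, 5]

register lanes = 256/32 = 8
N=5: ⌈5/8⌉ = 1 iters; last vl = 5 − 0×8 = 5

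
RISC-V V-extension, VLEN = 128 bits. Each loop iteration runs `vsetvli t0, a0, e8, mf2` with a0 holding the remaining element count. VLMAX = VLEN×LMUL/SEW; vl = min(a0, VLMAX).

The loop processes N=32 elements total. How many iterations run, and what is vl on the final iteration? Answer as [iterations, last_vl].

lanes per group: 128·1/2/8 = 8
iterations = ceil(32/8) = 4; final-pass vl = 8

[iterations, last_vl] = [4, 8]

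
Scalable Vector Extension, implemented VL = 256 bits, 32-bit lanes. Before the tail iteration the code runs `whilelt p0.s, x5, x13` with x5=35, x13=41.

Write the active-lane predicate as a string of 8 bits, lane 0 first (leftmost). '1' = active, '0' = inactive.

predicate = 11111100

register lanes = 256/32 = 8
active while 35+j < 41, i.e. j ∈ [0,6) capped at 8 ⇒ 6
bits (lane 0 leftmost): 11111100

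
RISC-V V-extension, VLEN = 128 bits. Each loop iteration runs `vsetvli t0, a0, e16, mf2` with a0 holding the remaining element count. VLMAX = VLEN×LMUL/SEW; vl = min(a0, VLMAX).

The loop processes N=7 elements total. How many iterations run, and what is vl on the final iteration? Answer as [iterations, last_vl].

VLMAX = VLEN×LMUL/SEW = 128×1/2/16 = 4
7 elements at 4/iter → 2 passes, remainder 3 on the last

[iterations, last_vl] = [2, 3]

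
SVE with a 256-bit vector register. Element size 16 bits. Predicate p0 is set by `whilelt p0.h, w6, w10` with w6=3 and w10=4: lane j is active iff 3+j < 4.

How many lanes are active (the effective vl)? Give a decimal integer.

register lanes = 256/16 = 16
p0[j] = (3+j < 4); true for j=0..0 → 1 lanes set

vl = 1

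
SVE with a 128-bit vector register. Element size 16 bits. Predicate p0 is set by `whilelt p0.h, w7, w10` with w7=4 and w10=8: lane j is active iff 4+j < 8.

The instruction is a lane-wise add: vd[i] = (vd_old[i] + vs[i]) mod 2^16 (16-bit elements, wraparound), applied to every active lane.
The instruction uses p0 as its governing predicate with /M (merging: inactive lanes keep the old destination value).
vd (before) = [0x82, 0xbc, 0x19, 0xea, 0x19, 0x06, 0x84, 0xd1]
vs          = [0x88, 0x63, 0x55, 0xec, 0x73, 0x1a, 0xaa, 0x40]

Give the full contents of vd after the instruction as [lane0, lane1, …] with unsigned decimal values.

register lanes = 128/16 = 8
active while 4+j < 8, i.e. j ∈ [0,4) capped at 8 ⇒ 4
vd[0] add(0x82,0x88) -> 0x10a
vd[1] add(0xbc,0x63) -> 0x11f
vd[2] add(0x19,0x55) -> 0x6e
vd[3] add(0xea,0xec) -> 0x1d6
vd[4] tail/keep -> 0x19
vd[5] tail/keep -> 0x06
vd[6] tail/keep -> 0x84
vd[7] tail/keep -> 0xd1

vd = [266, 287, 110, 470, 25, 6, 132, 209]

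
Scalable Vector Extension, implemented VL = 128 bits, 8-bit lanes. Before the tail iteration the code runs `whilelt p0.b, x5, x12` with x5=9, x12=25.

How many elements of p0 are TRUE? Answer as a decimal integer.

vl = 16

128-bit reg / 8-bit elem → 16 lanes
active while 9+j < 25, i.e. j ∈ [0,16) capped at 16 ⇒ 16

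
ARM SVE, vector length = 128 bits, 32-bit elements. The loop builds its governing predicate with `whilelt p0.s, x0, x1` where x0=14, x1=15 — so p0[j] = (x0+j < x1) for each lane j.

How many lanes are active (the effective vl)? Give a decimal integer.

lane count: 128 div 32 = 4
whilelt: lane j active iff 14+j < 15 → j < 1 → 1 active

vl = 1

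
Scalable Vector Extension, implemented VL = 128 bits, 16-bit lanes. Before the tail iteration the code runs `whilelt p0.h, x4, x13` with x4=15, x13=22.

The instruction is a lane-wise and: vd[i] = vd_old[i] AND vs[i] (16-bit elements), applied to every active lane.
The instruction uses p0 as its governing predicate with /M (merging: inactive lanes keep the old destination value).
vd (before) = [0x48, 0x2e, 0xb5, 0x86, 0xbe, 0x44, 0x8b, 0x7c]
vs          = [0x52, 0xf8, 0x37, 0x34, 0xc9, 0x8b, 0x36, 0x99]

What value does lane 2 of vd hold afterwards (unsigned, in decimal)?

vd[2] = 53

register lanes = 128/16 = 8
active while 15+j < 22, i.e. j ∈ [0,7) capped at 8 ⇒ 7
[0] and(0x48,0x52) = 0x40
[1] and(0x2e,0xf8) = 0x28
[2] and(0xb5,0x37) = 0x35
[3] and(0x86,0x34) = 0x04
[4] and(0xbe,0xc9) = 0x88
[5] and(0x44,0x8b) = 0x00
[6] and(0x8b,0x36) = 0x02
[7] tail/keep = 0x7c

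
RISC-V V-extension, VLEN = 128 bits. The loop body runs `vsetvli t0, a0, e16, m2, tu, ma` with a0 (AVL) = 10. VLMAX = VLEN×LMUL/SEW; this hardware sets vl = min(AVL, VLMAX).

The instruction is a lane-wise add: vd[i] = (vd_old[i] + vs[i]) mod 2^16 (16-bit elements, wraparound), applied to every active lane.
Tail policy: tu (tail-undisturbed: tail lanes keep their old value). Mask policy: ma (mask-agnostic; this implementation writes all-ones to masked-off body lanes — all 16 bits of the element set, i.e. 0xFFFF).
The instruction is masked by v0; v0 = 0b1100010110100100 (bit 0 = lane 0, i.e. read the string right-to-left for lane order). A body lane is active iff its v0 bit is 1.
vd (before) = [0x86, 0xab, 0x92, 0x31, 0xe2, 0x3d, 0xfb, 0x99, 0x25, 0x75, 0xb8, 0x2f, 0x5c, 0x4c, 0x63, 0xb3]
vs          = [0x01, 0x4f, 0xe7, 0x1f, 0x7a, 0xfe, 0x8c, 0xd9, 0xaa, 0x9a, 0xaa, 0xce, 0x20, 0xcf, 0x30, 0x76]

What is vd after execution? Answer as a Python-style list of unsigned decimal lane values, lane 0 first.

vd = [65535, 65535, 377, 65535, 65535, 315, 65535, 370, 207, 65535, 184, 47, 92, 76, 99, 179]

VLMAX = VLEN×LMUL/SEW = 128×2/16 = 16
vl = min(AVL, VLMAX) = min(10, 16) = 10
lane  0: mask-off/ones ⇒ 0xffff
lane  1: mask-off/ones ⇒ 0xffff
lane  2: add(0x92,0xe7) ⇒ 0x179
lane  3: mask-off/ones ⇒ 0xffff
lane  4: mask-off/ones ⇒ 0xffff
lane  5: add(0x3d,0xfe) ⇒ 0x13b
lane  6: mask-off/ones ⇒ 0xffff
lane  7: add(0x99,0xd9) ⇒ 0x172
lane  8: add(0x25,0xaa) ⇒ 0xcf
lane  9: mask-off/ones ⇒ 0xffff
lane 10: tail/keep ⇒ 0xb8
lane 11: tail/keep ⇒ 0x2f
lane 12: tail/keep ⇒ 0x5c
lane 13: tail/keep ⇒ 0x4c
lane 14: tail/keep ⇒ 0x63
lane 15: tail/keep ⇒ 0xb3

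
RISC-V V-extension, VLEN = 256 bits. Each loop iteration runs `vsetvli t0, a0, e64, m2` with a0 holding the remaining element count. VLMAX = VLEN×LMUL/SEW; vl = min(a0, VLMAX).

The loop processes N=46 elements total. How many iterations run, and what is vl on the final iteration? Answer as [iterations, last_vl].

[iterations, last_vl] = [6, 6]

VLMAX = (256 × 2) / 64 = 8 lanes
N=46: ⌈46/8⌉ = 6 iters; last vl = 46 − 5×8 = 6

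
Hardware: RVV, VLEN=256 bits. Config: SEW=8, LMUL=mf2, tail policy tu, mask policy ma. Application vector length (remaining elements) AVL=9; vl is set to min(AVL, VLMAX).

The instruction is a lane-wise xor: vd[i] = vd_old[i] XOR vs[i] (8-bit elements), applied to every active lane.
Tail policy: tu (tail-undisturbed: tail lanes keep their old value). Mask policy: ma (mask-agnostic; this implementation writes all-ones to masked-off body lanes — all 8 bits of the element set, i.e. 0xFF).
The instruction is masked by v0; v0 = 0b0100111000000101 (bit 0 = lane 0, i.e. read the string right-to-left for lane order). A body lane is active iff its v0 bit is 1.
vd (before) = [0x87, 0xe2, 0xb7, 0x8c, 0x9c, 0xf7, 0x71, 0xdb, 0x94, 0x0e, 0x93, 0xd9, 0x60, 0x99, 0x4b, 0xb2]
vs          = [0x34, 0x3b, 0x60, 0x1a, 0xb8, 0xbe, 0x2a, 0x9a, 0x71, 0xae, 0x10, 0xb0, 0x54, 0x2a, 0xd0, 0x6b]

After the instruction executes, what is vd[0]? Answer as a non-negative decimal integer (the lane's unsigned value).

vd[0] = 179

VLMAX = (256 × 1/2) / 8 = 16 lanes
vl ← min(9, 16) = 9
vd[0] xor(0x87,0x34) -> 0xb3
vd[1] mask-off/ones -> 0xff
vd[2] xor(0xb7,0x60) -> 0xd7
vd[3] mask-off/ones -> 0xff
vd[4] mask-off/ones -> 0xff
vd[5] mask-off/ones -> 0xff
vd[6] mask-off/ones -> 0xff
vd[7] mask-off/ones -> 0xff
vd[8] mask-off/ones -> 0xff
vd[9] tail/keep -> 0x0e
vd[10] tail/keep -> 0x93
vd[11] tail/keep -> 0xd9
vd[12] tail/keep -> 0x60
vd[13] tail/keep -> 0x99
vd[14] tail/keep -> 0x4b
vd[15] tail/keep -> 0xb2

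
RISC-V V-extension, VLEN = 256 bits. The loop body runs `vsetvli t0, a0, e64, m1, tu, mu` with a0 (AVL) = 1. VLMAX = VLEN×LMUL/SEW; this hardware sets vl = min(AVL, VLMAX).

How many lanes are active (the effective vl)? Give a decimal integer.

vl = 1

VLMAX = (256 × 1) / 64 = 4 lanes
vl = min(AVL, VLMAX) = min(1, 4) = 1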